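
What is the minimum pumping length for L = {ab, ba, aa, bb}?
p = 3

For a finite language L, the pumping lemma holds vacuously if p > max|s| for s ∈ L.

The longest string in L = {ab, ba, aa, bb} has length 2.
If p = 3, then no string s ∈ L has |s| ≥ p, so the condition is vacuously true.

The minimum pumping length is p = 3.

Why no smaller p works: for any p ≤ 2, the longest string s ∈ L has |s| = 2 ≥ p, so it would
have to be pumpable; but pumping up (i = 2, 3, ...) produces ever longer strings, which cannot all lie in the
finite language L. So the pumping property fails for every p ≤ 2.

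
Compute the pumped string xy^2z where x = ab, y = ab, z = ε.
ababab

Given x = 'ab', y = 'ab', z = '' and i = 2:

xy^2z = x + y·y·...·y (2 times) + z
       = 'ab' + 'ab'^2 + ''
       = 'ab' + 'abab' + ''
       = 'ababab'

The pumped string is 'ababab' with length 6.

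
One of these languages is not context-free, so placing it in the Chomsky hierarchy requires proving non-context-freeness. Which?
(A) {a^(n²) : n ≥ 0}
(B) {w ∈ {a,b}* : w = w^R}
(A) {a^(n²) : n ≥ 0}

(A) {a^(n²) : n ≥ 0} requires the CFL pumping lemma.

- {w ∈ {a,b}* : w = w^R} is context-free (but not regular)
  • Can be shown non-regular with the regular pumping lemma
  • After pumping, the string is no longer symmetric

- {a^(n²) : n ≥ 0} is NOT context-free
  • Requires the CFL pumping lemma to prove
  • Gaps between squares grow unboundedly

The CFL pumping lemma is "stronger" in that it can prove non-membership
in the larger class of context-free languages.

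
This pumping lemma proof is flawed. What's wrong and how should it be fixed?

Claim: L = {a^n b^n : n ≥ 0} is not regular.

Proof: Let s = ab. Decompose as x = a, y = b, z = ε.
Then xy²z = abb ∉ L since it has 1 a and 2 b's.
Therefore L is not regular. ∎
Error: The string s = ab might be shorter than the pumping length p.

Correction: Choose s = a^p b^p to ensure |s| ≥ p. Also, the decomposition is wrong: with |xy| ≤ p, y cannot include b's when s starts with p a's.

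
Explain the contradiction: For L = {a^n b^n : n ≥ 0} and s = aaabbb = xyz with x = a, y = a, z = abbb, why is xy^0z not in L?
xy⁰z = aabbb ∉ L

Pumping with i = 0 replaces y = a by y⁰ = ε:
- Original: s = xyz = aaabbb; aaabbb = a^3 b^3 has equal counts (3 = 3), so it is in L
- Pumped: xy⁰z = a · ε · abbb = aabbb
- aabbb has 2 a's and 3 b's; 2 ≠ 3, so it is not in L

The pumping lemma would require xy⁰z ∈ L, so this decomposition yields a contradiction.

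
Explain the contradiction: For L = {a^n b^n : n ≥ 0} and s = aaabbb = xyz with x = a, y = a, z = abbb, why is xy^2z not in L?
xy²z = aaaabbb ∉ L

Pumping with i = 2 replaces y = a by y² = aa:
- Original: s = xyz = aaabbb; aaabbb = a^3 b^3 has equal counts (3 = 3), so it is in L
- Pumped: xy²z = a · aa · abbb = aaaabbb
- aaaabbb has 4 a's and 3 b's; 4 ≠ 3, so it is not in L

The pumping lemma would require xy²z ∈ L, so this decomposition yields a contradiction.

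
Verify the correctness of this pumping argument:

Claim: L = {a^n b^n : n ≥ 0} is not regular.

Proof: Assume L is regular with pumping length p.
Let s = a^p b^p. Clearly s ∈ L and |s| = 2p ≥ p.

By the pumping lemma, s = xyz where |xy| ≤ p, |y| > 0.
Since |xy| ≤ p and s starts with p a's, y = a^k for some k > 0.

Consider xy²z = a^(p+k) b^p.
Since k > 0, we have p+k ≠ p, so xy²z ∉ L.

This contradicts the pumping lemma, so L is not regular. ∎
The proof is correct.

This proof is valid because:
1. The string s = a^p b^p is correctly in L
2. The decomposition analysis is correct: y must consist only of a's
3. The contradiction is valid: pumping increases a's but not b's
4. The conclusion follows logically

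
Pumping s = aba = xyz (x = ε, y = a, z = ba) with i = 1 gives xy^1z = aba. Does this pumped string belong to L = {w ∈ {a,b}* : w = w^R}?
Yes

xy¹z = ε · a · ba = aba.
aba reversed is aba, the same string, so it is a palindrome and is in L.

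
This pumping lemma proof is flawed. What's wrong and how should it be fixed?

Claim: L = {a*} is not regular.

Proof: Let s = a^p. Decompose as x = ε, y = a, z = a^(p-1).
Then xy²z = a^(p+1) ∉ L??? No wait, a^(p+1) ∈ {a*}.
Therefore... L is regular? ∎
Error: The proof attempts to show a*  is not regular, but a* IS regular!

Correction: a* is a regular language (recognized by a simple DFA with one accepting state and self-loop on 'a'). The pumping lemma can only prove non-regularity, not regularity. For regular languages, pumping always works.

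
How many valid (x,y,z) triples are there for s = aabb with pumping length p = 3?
6

For s = 'aabb' with pumping length p = 3:

Constraints: |xy| ≤ 3, |y| > 0

Valid decompositions (|xy| ≤ p, |y| ≥ 1):
  • x='', y='a', z='abb'
  • x='a', y='a', z='bb'
  • x='', y='aa', z='bb'
  • x='aa', y='b', z='b'
  • x='a', y='ab', z='b'
  • x='', y='aab', z='b'

Total count: 6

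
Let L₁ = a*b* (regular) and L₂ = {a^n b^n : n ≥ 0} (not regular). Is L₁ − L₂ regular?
No — L₁ − L₂ is not regular.

a*b* − {a^n b^n} = {a^n b^m : n ≠ m}. If this were regular, then its complement intersected with a*b*, namely {a^n b^n : n ≥ 0}, would be regular too (closure under complement and intersection) — contradiction. So L₁ − L₂ is not regular.

Note that the bare facts "L₁ regular, L₂ non-regular" do not settle the question by themselves: the closure of regular languages under ∪, ∩, complement and difference applies only when BOTH operands are regular. With a non-regular operand the result can come out regular or non-regular depending on the specific languages, so one has to work out L₁ − L₂ for this particular pair, as above.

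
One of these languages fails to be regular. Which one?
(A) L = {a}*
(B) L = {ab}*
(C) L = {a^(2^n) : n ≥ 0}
(C) {a^(2^n) : n ≥ 0}

(C) L = {a^(2^n) : n ≥ 0} is NOT regular.

The pumping lemma can be used to prove this:
After pumping, length is no longer a power of 2

The other languages are regular because they can be recognized by finite automata.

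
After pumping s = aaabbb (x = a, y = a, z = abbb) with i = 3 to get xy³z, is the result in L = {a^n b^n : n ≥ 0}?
No

xy³z = a · aaa · abbb = aaaaabbb.
aaaaabbb has 5 a's and 3 b's; 5 ≠ 3, so it is not in L.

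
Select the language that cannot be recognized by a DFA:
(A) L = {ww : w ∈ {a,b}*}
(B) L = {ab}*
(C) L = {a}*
(A) {ww : w ∈ {a,b}*}

(A) L = {ww : w ∈ {a,b}*} is NOT regular.

The pumping lemma can be used to prove this:
After pumping, the two halves no longer match

The other languages are regular because they can be recognized by finite automata.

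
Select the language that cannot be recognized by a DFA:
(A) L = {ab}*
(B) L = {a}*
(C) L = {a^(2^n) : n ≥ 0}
(C) {a^(2^n) : n ≥ 0}

(C) L = {a^(2^n) : n ≥ 0} is NOT regular.

The pumping lemma can be used to prove this:
After pumping, length is no longer a power of 2

The other languages are regular because they can be recognized by finite automata.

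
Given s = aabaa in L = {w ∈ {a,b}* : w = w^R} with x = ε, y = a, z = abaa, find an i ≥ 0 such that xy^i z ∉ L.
i = 0

xy⁰z = ε · ε · abaa = abaa; abaa reversed is aaba ≠ abaa, so it is not a palindrome and is not in L.
(Other choices also work, e.g. i = 2, 3; only i = 1 is guaranteed to stay in L since xy¹z = s.)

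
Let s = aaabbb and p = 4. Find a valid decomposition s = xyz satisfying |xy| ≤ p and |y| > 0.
x = 'aa', y = 'a', z = 'bbb'

For s = aaabbb and p = 4, one valid decomposition is:
- x = 'aa' (length 2)
- y = 'a' (length 1)
- z = 'bbb' (length 3)

Verification:
- xyz = 'aa' + 'a' + 'bbb' = aaabbb ✓
- |xy| = 3 ≤ 4 ✓
- |y| = 1 > 0 ✓

All pumping lemma constraints are satisfied.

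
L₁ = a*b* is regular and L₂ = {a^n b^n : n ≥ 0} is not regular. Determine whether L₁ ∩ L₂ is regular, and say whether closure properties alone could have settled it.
No — L₁ ∩ L₂ is not regular.

Every string a^n b^n already lies in a*b*, so L₁ ∩ L₂ = {a^n b^n : n ≥ 0} = L₂ itself, which is the standard non-regular language (pump s = a^p b^p).

Note that the bare facts "L₁ regular, L₂ non-regular" do not settle the question by themselves: the closure of regular languages under ∪, ∩, complement and difference applies only when BOTH operands are regular. With a non-regular operand the result can come out regular or non-regular depending on the specific languages, so one has to work out L₁ ∩ L₂ for this particular pair, as above.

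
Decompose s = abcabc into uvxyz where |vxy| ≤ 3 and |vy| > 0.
u='ab', v='c', x='a', y='b', z='c'

For s = abcabc with pumping length p = 3:

One valid decomposition:
- u = 'ab'
- v = 'c'
- x = 'a'
- y = 'b'
- z = 'c'

Verification:
- uvxyz = 'ab' + 'c' + 'a' + 'b' + 'c' = abcabc ✓
- |vxy| = |'cab'| = 3 ≤ 3 ✓
- |vy| = |'cb'| = 2 > 0 ✓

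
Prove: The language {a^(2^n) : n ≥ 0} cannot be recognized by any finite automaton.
Assume for contradiction that L is regular, and let p ≥ 1 be the pumping length given by the pumping lemma.
Choose s = a^(2^p). Then s ∈ L and |s| = 2^p ≥ p.
By the pumping lemma, s = xyz for some x, y, z with |xy| ≤ p, |y| ≥ 1, and xy^i z ∈ L for every i ≥ 0.
Here y = a^k for some k with 1 ≤ k ≤ |xy| ≤ p, and p < 2^p.

Take i = 2: |xy²z| = 2^p + k.
Now 2^p < 2^p + k ≤ 2^p + p < 2^p + 2^p = 2^(p+1).
So |xy²z| lies strictly between the consecutive powers of two 2^p and 2^(p+1), hence is not a power of 2, and xy²z ∉ L.

This contradicts the pumping lemma, which requires xy^i z ∈ L for all i ≥ 0.
Hence L = {a^(2^n) : n ≥ 0} is not regular. ∎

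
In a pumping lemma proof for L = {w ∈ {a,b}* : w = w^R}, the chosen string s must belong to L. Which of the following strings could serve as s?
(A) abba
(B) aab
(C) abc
(A) abba

The pumping lemma is applied to a string s that lies in L, so first check membership of each option:
- (A) abba reversed is abba, the same string, so it is a palindrome and is in L ✓
- (B) aab reversed is baa ≠ aab, so it is not a palindrome and is not in L ✗
- (C) abc reversed is cba ≠ abc, so it is not a palindrome and is not in L ✗

Only (A) abba is in L, so it is the only candidate that could play the role of s.
(In a complete proof one picks s in terms of the pumping length p so that |s| ≥ p is guaranteed; a fixed string like abba illustrates the shape of such an s.)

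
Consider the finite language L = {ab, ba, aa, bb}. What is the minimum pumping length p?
p = 3

For a finite language L, the pumping lemma holds vacuously if p > max|s| for s ∈ L.

The longest string in L = {ab, ba, aa, bb} has length 2.
If p = 3, then no string s ∈ L has |s| ≥ p, so the condition is vacuously true.

The minimum pumping length is p = 3.

Why no smaller p works: for any p ≤ 2, the longest string s ∈ L has |s| = 2 ≥ p, so it would
have to be pumpable; but pumping up (i = 2, 3, ...) produces ever longer strings, which cannot all lie in the
finite language L. So the pumping property fails for every p ≤ 2.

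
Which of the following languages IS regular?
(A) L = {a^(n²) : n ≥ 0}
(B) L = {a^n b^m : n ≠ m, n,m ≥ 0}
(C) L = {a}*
(C) {a}*

(C) L = {a}* is regular.

This can be recognized by a finite automaton (DFA/NFA).
Regular expressions like {a}* define regular languages.

The other choices are not regular:
- {a^n b^m : n ≠ m, n,m ≥ 0}: After pumping a's, we can make n = m
- {a^(n²) : n ≥ 0}: After pumping, length is no longer a perfect square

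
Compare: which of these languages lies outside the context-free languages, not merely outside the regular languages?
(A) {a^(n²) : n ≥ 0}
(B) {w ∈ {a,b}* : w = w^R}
(A) {a^(n²) : n ≥ 0}

(A) {a^(n²) : n ≥ 0} requires the CFL pumping lemma.

- {w ∈ {a,b}* : w = w^R} is context-free (but not regular)
  • Can be shown non-regular with the regular pumping lemma
  • After pumping, the string is no longer symmetric

- {a^(n²) : n ≥ 0} is NOT context-free
  • Requires the CFL pumping lemma to prove
  • Gaps between squares grow unboundedly

The CFL pumping lemma is "stronger" in that it can prove non-membership
in the larger class of context-free languages.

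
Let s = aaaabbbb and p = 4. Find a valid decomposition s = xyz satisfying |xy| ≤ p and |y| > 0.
x = 'a', y = 'aaa', z = 'bbbb'

For s = aaaabbbb and p = 4, one valid decomposition is:
- x = 'a' (length 1)
- y = 'aaa' (length 3)
- z = 'bbbb' (length 4)

Verification:
- xyz = 'a' + 'aaa' + 'bbbb' = aaaabbbb ✓
- |xy| = 4 ≤ 4 ✓
- |y| = 3 > 0 ✓

All pumping lemma constraints are satisfied.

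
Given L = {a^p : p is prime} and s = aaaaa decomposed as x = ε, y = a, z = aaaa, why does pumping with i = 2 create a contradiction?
xy²z = aaaaaa ∉ L

Pumping with i = 2 replaces y = a by y² = aa:
- Original: s = xyz = aaaaa; aaaaa has length 5, which is prime, so it is in L
- Pumped: xy²z = ε · aa · aaaa = aaaaaa
- aaaaaa has length 6 = 2 × 3, which is not prime, so it is not in L

The pumping lemma would require xy²z ∈ L, so this decomposition yields a contradiction.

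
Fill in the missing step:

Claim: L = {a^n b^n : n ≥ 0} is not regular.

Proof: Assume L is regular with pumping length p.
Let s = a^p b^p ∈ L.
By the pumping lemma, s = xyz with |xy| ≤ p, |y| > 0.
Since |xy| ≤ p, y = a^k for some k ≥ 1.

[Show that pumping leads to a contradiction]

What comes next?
Consider xy²z = a^(p+k) b^p.

Since k ≥ 1, we have p + k > p.
So xy²z has more a's than b's: (p+k) a's vs p b's.
This means xy²z ∉ L because a^n b^n requires equal counts.

This contradicts the pumping lemma which states xy²z ∈ L.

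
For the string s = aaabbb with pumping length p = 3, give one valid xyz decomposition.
x = '', y = 'aaa', z = 'bbb'

For s = aaabbb and p = 3, one valid decomposition is:
- x = '' (length 0)
- y = 'aaa' (length 3)
- z = 'bbb' (length 3)

Verification:
- xyz = '' + 'aaa' + 'bbb' = aaabbb ✓
- |xy| = 3 ≤ 3 ✓
- |y| = 3 > 0 ✓

All pumping lemma constraints are satisfied.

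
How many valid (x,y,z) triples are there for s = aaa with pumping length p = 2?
3

For s = 'aaa' with pumping length p = 2:

Constraints: |xy| ≤ 2, |y| > 0

Valid decompositions (|xy| ≤ p, |y| ≥ 1):
  • x='', y='a', z='aa'
  • x='a', y='a', z='a'
  • x='', y='aa', z='a'

Total count: 3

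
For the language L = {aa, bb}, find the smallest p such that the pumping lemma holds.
p = 3

For a finite language L, the pumping lemma holds vacuously if p > max|s| for s ∈ L.

The longest string in L = {aa, bb} has length 2.
If p = 3, then no string s ∈ L has |s| ≥ p, so the condition is vacuously true.

The minimum pumping length is p = 3.

Why no smaller p works: for any p ≤ 2, the longest string s ∈ L has |s| = 2 ≥ p, so it would
have to be pumpable; but pumping up (i = 2, 3, ...) produces ever longer strings, which cannot all lie in the
finite language L. So the pumping property fails for every p ≤ 2.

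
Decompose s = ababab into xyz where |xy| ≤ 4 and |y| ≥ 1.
x = '', y = 'abab', z = 'ab'

For s = ababab and p = 4, one valid decomposition is:
- x = '' (length 0)
- y = 'abab' (length 4)
- z = 'ab' (length 2)

Verification:
- xyz = '' + 'abab' + 'ab' = ababab ✓
- |xy| = 4 ≤ 4 ✓
- |y| = 4 > 0 ✓

All pumping lemma constraints are satisfied.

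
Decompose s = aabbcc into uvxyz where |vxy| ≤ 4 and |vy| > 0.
u='a', v='a', x='bb', y='c', z='c'

For s = aabbcc with pumping length p = 4:

One valid decomposition:
- u = 'a'
- v = 'a'
- x = 'bb'
- y = 'c'
- z = 'c'

Verification:
- uvxyz = 'a' + 'a' + 'bb' + 'c' + 'c' = aabbcc ✓
- |vxy| = |'abbc'| = 4 ≤ 4 ✓
- |vy| = |'ac'| = 2 > 0 ✓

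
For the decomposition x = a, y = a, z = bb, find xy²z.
aaabb

Given x = 'a', y = 'a', z = 'bb' and i = 2:

xy^2z = x + y·y·...·y (2 times) + z
       = 'a' + 'a'^2 + 'bb'
       = 'a' + 'aa' + 'bb'
       = 'aaabb'

The pumped string is 'aaabb' with length 5.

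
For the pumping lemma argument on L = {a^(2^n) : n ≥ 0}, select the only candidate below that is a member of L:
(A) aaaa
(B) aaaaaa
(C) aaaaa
(A) aaaa

The pumping lemma is applied to a string s that lies in L, so first check membership of each option:
- (A) aaaa has length 4 = 2^2, so it is in L ✓
- (B) aaaaaa has length 6, strictly between 2^2 = 4 and 2^3 = 8, so it is not in L ✗
- (C) aaaaa has length 5, strictly between 2^2 = 4 and 2^3 = 8, so it is not in L ✗

Only (A) aaaa is in L, so it is the only candidate that could play the role of s.
(In a complete proof one picks s in terms of the pumping length p so that |s| ≥ p is guaranteed; a fixed string like aaaa illustrates the shape of such an s.)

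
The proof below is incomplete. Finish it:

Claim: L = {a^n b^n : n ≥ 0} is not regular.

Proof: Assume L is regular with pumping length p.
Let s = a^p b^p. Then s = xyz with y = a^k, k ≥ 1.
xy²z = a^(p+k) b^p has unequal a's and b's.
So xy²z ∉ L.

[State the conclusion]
This contradicts the pumping lemma for regular languages,
which guarantees xy^i z ∈ L for all i ≥ 0.

Since our assumption that L is regular leads to a contradiction,
we conclude that L = {a^n b^n : n ≥ 0} is NOT regular. ∎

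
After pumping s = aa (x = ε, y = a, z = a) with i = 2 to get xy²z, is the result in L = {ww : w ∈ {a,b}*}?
No

xy²z = ε · aa · a = aaa.
aaa has odd length 3, so it cannot be written as ww and is not in L.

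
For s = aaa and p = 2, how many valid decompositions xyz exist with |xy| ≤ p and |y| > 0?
3

For s = 'aaa' with pumping length p = 2:

Constraints: |xy| ≤ 2, |y| > 0

Valid decompositions (|xy| ≤ p, |y| ≥ 1):
  • x='', y='a', z='aa'
  • x='a', y='a', z='a'
  • x='', y='aa', z='a'

Total count: 3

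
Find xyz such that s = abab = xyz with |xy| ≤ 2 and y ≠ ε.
x = 'a', y = 'b', z = 'ab'

For s = abab and p = 2, one valid decomposition is:
- x = 'a' (length 1)
- y = 'b' (length 1)
- z = 'ab' (length 2)

Verification:
- xyz = 'a' + 'b' + 'ab' = abab ✓
- |xy| = 2 ≤ 2 ✓
- |y| = 1 > 0 ✓

All pumping lemma constraints are satisfied.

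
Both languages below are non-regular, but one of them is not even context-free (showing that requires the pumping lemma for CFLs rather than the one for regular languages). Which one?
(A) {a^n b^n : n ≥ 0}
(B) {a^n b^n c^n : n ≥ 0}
(B) {a^n b^n c^n : n ≥ 0}

(B) {a^n b^n c^n : n ≥ 0} requires the CFL pumping lemma.

- {a^n b^n : n ≥ 0} is context-free (but not regular)
  • Can be shown non-regular with the regular pumping lemma
  • After pumping, the number of a's and b's become unequal

- {a^n b^n c^n : n ≥ 0} is NOT context-free
  • Requires the CFL pumping lemma to prove
  • Cannot maintain three equal counts simultaneously

The CFL pumping lemma is "stronger" in that it can prove non-membership
in the larger class of context-free languages.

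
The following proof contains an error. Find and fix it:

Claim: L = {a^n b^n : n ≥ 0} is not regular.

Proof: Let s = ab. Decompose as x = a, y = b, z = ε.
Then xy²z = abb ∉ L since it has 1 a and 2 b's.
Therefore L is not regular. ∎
Error: The string s = ab might be shorter than the pumping length p.

Correction: Choose s = a^p b^p to ensure |s| ≥ p. Also, the decomposition is wrong: with |xy| ≤ p, y cannot include b's when s starts with p a's.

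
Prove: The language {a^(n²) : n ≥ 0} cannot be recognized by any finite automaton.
Assume for contradiction that L is regular, and let p ≥ 1 be the pumping length given by the pumping lemma.
Choose s = a^(p²). Then s ∈ L and |s| = p² ≥ p.
By the pumping lemma, s = xyz for some x, y, z with |xy| ≤ p, |y| ≥ 1, and xy^i z ∈ L for every i ≥ 0.
Here y = a^k for some k with 1 ≤ k ≤ |xy| ≤ p.

Take i = 2: |xy²z| = p² + k.
Now p² < p² + k ≤ p² + p < p² + 2p + 1 = (p + 1)².
So |xy²z| lies strictly between the consecutive squares p² and (p + 1)², hence is not a perfect square, and xy²z ∉ L.

This contradicts the pumping lemma, which requires xy^i z ∈ L for all i ≥ 0.
Hence L = {a^(n²) : n ≥ 0} is not regular. ∎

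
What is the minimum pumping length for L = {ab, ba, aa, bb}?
p = 3

For a finite language L, the pumping lemma holds vacuously if p > max|s| for s ∈ L.

The longest string in L = {ab, ba, aa, bb} has length 2.
If p = 3, then no string s ∈ L has |s| ≥ p, so the condition is vacuously true.

The minimum pumping length is p = 3.

Why no smaller p works: for any p ≤ 2, the longest string s ∈ L has |s| = 2 ≥ p, so it would
have to be pumpable; but pumping up (i = 2, 3, ...) produces ever longer strings, which cannot all lie in the
finite language L. So the pumping property fails for every p ≤ 2.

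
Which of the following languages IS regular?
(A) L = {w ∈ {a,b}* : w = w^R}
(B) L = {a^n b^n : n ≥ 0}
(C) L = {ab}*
(C) {ab}*

(C) L = {ab}* is regular.

This can be recognized by a finite automaton (DFA/NFA).
Regular expressions like {ab}* define regular languages.

The other choices are not regular:
- {w ∈ {a,b}* : w = w^R}: After pumping, the string is no longer symmetric
- {a^n b^n : n ≥ 0}: After pumping, the number of a's and b's become unequal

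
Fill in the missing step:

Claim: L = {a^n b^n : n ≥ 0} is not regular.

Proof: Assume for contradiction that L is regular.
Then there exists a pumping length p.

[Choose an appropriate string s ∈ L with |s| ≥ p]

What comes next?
s = a^p b^p

This string is in L (has equal a's and b's) and has length 2p ≥ p.
Any decomposition xyz with |xy| ≤ p means y consists only of a's,
so pumping will unbalance the counts.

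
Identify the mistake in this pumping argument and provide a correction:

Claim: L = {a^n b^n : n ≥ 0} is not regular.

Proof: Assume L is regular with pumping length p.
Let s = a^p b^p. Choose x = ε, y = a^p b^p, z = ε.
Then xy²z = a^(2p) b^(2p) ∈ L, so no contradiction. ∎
Error: The decomposition violates |xy| ≤ p. With y = a^p b^p, |xy| = |y| = 2p > p. (The proof also miscomputes xy²z, which would be a^p b^p a^p b^p rather than a^(2p) b^(2p), and it wrongly treats one harmless decomposition as settling the matter — the prover does not get to choose the decomposition.)

Correction: The pumping lemma requires |xy| ≤ p, and the argument must handle every decomposition satisfying |xy| ≤ p, |y| ≥ 1. Since s starts with p a's, any such y consists only of a's, say y = a^k with k ≥ 1. Then xy²z = a^(p+k) b^p has unequal numbers of a's and b's, so xy²z ∉ L — the required contradiction.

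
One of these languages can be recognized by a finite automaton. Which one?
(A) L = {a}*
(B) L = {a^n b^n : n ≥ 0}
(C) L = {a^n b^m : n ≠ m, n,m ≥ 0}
(A) {a}*

(A) L = {a}* is regular.

This can be recognized by a finite automaton (DFA/NFA).
Regular expressions like {a}* define regular languages.

The other choices are not regular:
- {a^n b^m : n ≠ m, n,m ≥ 0}: After pumping a's, we can make n = m
- {a^n b^n : n ≥ 0}: After pumping, the number of a's and b's become unequal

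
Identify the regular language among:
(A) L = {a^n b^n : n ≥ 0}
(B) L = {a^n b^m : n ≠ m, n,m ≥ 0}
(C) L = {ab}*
(C) {ab}*

(C) L = {ab}* is regular.

This can be recognized by a finite automaton (DFA/NFA).
Regular expressions like {ab}* define regular languages.

The other choices are not regular:
- {a^n b^m : n ≠ m, n,m ≥ 0}: After pumping a's, we can make n = m
- {a^n b^n : n ≥ 0}: After pumping, the number of a's and b's become unequal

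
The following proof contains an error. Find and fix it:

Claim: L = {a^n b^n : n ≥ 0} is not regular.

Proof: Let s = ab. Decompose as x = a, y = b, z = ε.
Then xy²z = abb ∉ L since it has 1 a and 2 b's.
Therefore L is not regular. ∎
Error: The string s = ab might be shorter than the pumping length p.

Correction: Choose s = a^p b^p to ensure |s| ≥ p. Also, the decomposition is wrong: with |xy| ≤ p, y cannot include b's when s starts with p a's.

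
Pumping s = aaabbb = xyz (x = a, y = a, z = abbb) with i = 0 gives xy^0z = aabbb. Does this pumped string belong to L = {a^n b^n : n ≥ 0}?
No

xy⁰z = a · ε · abbb = aabbb.
aabbb has 2 a's and 3 b's; 2 ≠ 3, so it is not in L.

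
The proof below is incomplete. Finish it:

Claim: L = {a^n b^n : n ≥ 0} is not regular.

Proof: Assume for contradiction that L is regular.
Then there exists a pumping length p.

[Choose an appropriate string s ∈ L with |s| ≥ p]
s = a^p b^p

This string is in L (has equal a's and b's) and has length 2p ≥ p.
Any decomposition xyz with |xy| ≤ p means y consists only of a's,
so pumping will unbalance the counts.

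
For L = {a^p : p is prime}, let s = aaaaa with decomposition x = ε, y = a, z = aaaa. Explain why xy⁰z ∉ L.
xy⁰z = aaaa ∉ L

Pumping with i = 0 replaces y = a by y⁰ = ε:
- Original: s = xyz = aaaaa; aaaaa has length 5, which is prime, so it is in L
- Pumped: xy⁰z = ε · ε · aaaa = aaaa
- aaaa has length 4 = 2 × 2, which is not prime, so it is not in L

The pumping lemma would require xy⁰z ∈ L, so this decomposition yields a contradiction.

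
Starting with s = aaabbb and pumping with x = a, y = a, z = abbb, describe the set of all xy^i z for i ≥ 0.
{xy^i z : i ≥ 0} = {a^(2+i) b^3 : i ≥ 0} = {aabbb, aaabbb, aaaabbb, ...}

With x = a, y = a, z = abbb: Starting with aaabbb and pumping the second 'a', we get strings with 2+i a's followed by 3 b's for i = 0, 1, 2, ...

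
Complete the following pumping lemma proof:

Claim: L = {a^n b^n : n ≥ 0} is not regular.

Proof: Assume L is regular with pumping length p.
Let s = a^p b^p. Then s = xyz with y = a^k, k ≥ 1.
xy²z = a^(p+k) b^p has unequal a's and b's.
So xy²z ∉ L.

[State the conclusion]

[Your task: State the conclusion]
This contradicts the pumping lemma for regular languages,
which guarantees xy^i z ∈ L for all i ≥ 0.

Since our assumption that L is regular leads to a contradiction,
we conclude that L = {a^n b^n : n ≥ 0} is NOT regular. ∎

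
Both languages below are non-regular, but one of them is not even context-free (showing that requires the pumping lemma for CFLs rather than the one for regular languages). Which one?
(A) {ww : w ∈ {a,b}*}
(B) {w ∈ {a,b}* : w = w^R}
(A) {ww : w ∈ {a,b}*}

(A) {ww : w ∈ {a,b}*} requires the CFL pumping lemma.

- {w ∈ {a,b}* : w = w^R} is context-free (but not regular)
  • Can be shown non-regular with the regular pumping lemma
  • After pumping, the string is no longer symmetric

- {ww : w ∈ {a,b}*} is NOT context-free
  • Requires the CFL pumping lemma to prove
  • Even a PDA cannot compare two arbitrary halves symbol by symbol; CFL pumping on a^p b^p a^p b^p fails

The CFL pumping lemma is "stronger" in that it can prove non-membership
in the larger class of context-free languages.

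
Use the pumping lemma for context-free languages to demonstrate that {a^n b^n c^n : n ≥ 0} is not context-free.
Assume for contradiction that L is context-free, and let p ≥ 1 be the pumping length given by the pumping lemma for CFLs.
Choose s = a^p b^p c^p. Then s ∈ L and |s| = 3p ≥ p.
By the CFL pumping lemma, s = uvxyz for some u, v, x, y, z with |vxy| ≤ p, |vy| ≥ 1, and uv^i xy^i z ∈ L for every i ≥ 0.

Because |vxy| ≤ p, the window vxy cannot contain both an a and a c: any substring of s containing both must include the entire block b^p plus at least one a and one c, so it has length ≥ p + 2 > p.
Hence at least one of the letters a, c does not occur in vy at all.

Take i = 0: the string uxz is obtained from s by deleting |vy| ≥ 1 symbols, so |uxz| = 3p − |vy| < 3p.
But the letter (a or c) that does not occur in vy still occurs exactly p times in uxz. Every string of L with exactly p copies of some letter is a^p b^p c^p, of length 3p. Since |uxz| < 3p, uxz ∉ L.

This contradicts the CFL pumping lemma, which requires uv^i xy^i z ∈ L for all i ≥ 0.
Hence L = {a^n b^n c^n : n ≥ 0} is not context-free. ∎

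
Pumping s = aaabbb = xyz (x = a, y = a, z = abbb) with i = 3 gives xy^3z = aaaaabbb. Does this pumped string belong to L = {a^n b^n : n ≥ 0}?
No

xy³z = a · aaa · abbb = aaaaabbb.
aaaaabbb has 5 a's and 3 b's; 5 ≠ 3, so it is not in L.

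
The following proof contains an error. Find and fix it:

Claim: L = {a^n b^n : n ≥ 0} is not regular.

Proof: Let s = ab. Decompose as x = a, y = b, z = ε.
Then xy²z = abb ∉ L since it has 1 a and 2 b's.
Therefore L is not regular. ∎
Error: The string s = ab might be shorter than the pumping length p.

Correction: Choose s = a^p b^p to ensure |s| ≥ p. Also, the decomposition is wrong: with |xy| ≤ p, y cannot include b's when s starts with p a's.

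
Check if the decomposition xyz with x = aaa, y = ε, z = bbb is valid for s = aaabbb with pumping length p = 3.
Violated: |y| > 0

The decomposition x = aaa, y = ε, z = bbb for s = aaabbb with p = 3
violates the constraint: |y| > 0

|y| = 0, but the pumping lemma requires |y| > 0 (y must be non-empty).

Pumping lemma constraints:
1. xyz = s (decomposition is valid)
2. |xy| ≤ p
3. |y| > 0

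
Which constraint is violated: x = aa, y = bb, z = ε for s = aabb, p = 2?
Violated: |xy| ≤ p

The decomposition x = aa, y = bb, z = ε for s = aabb with p = 2
violates the constraint: |xy| ≤ p

|xy| = |aabb| = 4 > 2 = p. The decomposition puts too many characters in xy.

Pumping lemma constraints:
1. xyz = s (decomposition is valid)
2. |xy| ≤ p
3. |y| > 0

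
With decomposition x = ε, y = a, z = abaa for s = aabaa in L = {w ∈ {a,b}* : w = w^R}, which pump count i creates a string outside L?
i = 0

xy⁰z = ε · ε · abaa = abaa; abaa reversed is aaba ≠ abaa, so it is not a palindrome and is not in L.
(Other choices also work, e.g. i = 2, 3; only i = 1 is guaranteed to stay in L since xy¹z = s.)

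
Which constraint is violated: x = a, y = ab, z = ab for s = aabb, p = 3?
Violated: xyz = s

The decomposition x = a, y = ab, z = ab for s = aabb with p = 3
violates the constraint: xyz = s

xyz = 'a' + 'ab' + 'ab' = 'aabab' ≠ 'aabb' = s. The decomposition doesn't reconstruct s.

Pumping lemma constraints:
1. xyz = s (decomposition is valid)
2. |xy| ≤ p
3. |y| > 0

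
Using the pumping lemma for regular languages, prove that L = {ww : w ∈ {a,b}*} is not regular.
Assume for contradiction that L is regular, and let p ≥ 1 be the pumping length given by the pumping lemma.
Choose s = a^p b a^p b. Then s ∈ L (take w = a^p b) and |s| = 2p + 2 ≥ p.
By the pumping lemma, s = xyz for some x, y, z with |xy| ≤ p, |y| ≥ 1, and xy^i z ∈ L for every i ≥ 0.
Since |xy| ≤ p and the first p symbols of s are all a's, y = a^k for some k with 1 ≤ k ≤ p.

Take i = 2: t = xy²z = a^(p + k) b a^p b.
Suppose t = uu for some string u. The string t contains exactly two b's and ends in b, so u contains exactly one b and ends in b; hence u = a^j b for some j, and uu = a^j b a^j b. Comparing with t = a^(p + k) b a^p b forces j = p + k (first block) and j = p (second block), which is impossible since k ≥ 1. So t ∉ L.

This contradicts the pumping lemma, which requires xy^i z ∈ L for all i ≥ 0.
Hence L = {ww : w ∈ {a,b}*} is not regular. ∎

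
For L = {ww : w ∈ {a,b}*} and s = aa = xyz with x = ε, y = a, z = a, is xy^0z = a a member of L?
No

xy⁰z = ε · ε · a = a.
a has odd length 1, so it cannot be written as ww and is not in L.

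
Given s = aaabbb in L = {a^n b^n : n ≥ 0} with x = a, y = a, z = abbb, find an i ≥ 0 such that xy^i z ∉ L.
i = 3

xy³z = a · aaa · abbb = aaaaabbb; aaaaabbb has 5 a's and 3 b's; 5 ≠ 3, so it is not in L.
(Other choices also work, e.g. i = 0, 2; only i = 1 is guaranteed to stay in L since xy¹z = s.)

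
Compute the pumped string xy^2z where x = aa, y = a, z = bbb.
aaaabbb

Given x = 'aa', y = 'a', z = 'bbb' and i = 2:

xy^2z = x + y·y·...·y (2 times) + z
       = 'aa' + 'a'^2 + 'bbb'
       = 'aa' + 'aa' + 'bbb'
       = 'aaaabbb'

The pumped string is 'aaaabbb' with length 7.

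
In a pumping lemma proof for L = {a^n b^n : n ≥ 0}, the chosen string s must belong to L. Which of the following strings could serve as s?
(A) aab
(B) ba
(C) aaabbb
(C) aaabbb

The pumping lemma is applied to a string s that lies in L, so first check membership of each option:
- (A) aab has 2 a's and 1 b's; 2 ≠ 1, so it is not in L ✗
- (B) ba has an a after a b, so it is not of the form a^n b^n and is not in L ✗
- (C) aaabbb = a^3 b^3 has equal counts (3 = 3), so it is in L ✓

Only (C) aaabbb is in L, so it is the only candidate that could play the role of s.
(In a complete proof one picks s in terms of the pumping length p so that |s| ≥ p is guaranteed; a fixed string like aaabbb illustrates the shape of such an s.)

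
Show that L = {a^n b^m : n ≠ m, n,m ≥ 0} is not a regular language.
Assume for contradiction that L is regular, and let p ≥ 1 be the pumping length given by the pumping lemma.
Choose s = a^p b^(p + p!). Then s ∈ L because p ≠ p + p! (as p! ≥ 1), and |s| ≥ p.
By the pumping lemma, s = xyz for some x, y, z with |xy| ≤ p, |y| ≥ 1, and xy^i z ∈ L for every i ≥ 0.
Since |xy| ≤ p and the first p symbols of s are all a's, y = a^k for some k with 1 ≤ k ≤ p.
For every i ≥ 0, xy^i z = a^(p + (i − 1)k) b^(p + p!).

Because 1 ≤ k ≤ p, k divides p!. Let t = p!/k (a positive integer) and take i = t + 1.
Then the number of a's is p + tk = p + p!, which equals the number of b's.
So xy^(t+1) z = a^(p + p!) b^(p + p!) has equally many a's and b's and is NOT in L.

This contradicts the pumping lemma, which requires xy^i z ∈ L for all i ≥ 0.
Hence L = {a^n b^m : n ≠ m, n,m ≥ 0} is not regular. ∎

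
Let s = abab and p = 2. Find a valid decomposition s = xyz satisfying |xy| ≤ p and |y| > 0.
x = '', y = 'ab', z = 'ab'

For s = abab and p = 2, one valid decomposition is:
- x = '' (length 0)
- y = 'ab' (length 2)
- z = 'ab' (length 2)

Verification:
- xyz = '' + 'ab' + 'ab' = abab ✓
- |xy| = 2 ≤ 2 ✓
- |y| = 2 > 0 ✓

All pumping lemma constraints are satisfied.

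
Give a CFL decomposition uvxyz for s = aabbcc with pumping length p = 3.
u='aa', v='b', x='b', y='c', z='c'

For s = aabbcc with pumping length p = 3:

One valid decomposition:
- u = 'aa'
- v = 'b'
- x = 'b'
- y = 'c'
- z = 'c'

Verification:
- uvxyz = 'aa' + 'b' + 'b' + 'c' + 'c' = aabbcc ✓
- |vxy| = |'bbc'| = 3 ≤ 3 ✓
- |vy| = |'bc'| = 2 > 0 ✓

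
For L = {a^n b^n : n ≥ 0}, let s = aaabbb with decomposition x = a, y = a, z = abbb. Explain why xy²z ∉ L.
xy²z = aaaabbb ∉ L

Pumping with i = 2 replaces y = a by y² = aa:
- Original: s = xyz = aaabbb; aaabbb = a^3 b^3 has equal counts (3 = 3), so it is in L
- Pumped: xy²z = a · aa · abbb = aaaabbb
- aaaabbb has 4 a's and 3 b's; 4 ≠ 3, so it is not in L

The pumping lemma would require xy²z ∈ L, so this decomposition yields a contradiction.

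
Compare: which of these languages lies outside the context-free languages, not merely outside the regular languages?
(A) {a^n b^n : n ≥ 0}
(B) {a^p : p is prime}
(B) {a^p : p is prime}

(B) {a^p : p is prime} requires the CFL pumping lemma.

- {a^n b^n : n ≥ 0} is context-free (but not regular)
  • Can be shown non-regular with the regular pumping lemma
  • After pumping, the number of a's and b's become unequal

- {a^p : p is prime} is NOT context-free
  • Requires the CFL pumping lemma to prove
  • The CFL pumping lemma also fails because prime gaps are unbounded

The CFL pumping lemma is "stronger" in that it can prove non-membership
in the larger class of context-free languages.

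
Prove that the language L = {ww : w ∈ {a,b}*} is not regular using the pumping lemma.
Assume for contradiction that L is regular, and let p ≥ 1 be the pumping length given by the pumping lemma.
Choose s = a^p b a^p b. Then s ∈ L (take w = a^p b) and |s| = 2p + 2 ≥ p.
By the pumping lemma, s = xyz for some x, y, z with |xy| ≤ p, |y| ≥ 1, and xy^i z ∈ L for every i ≥ 0.
Since |xy| ≤ p and the first p symbols of s are all a's, y = a^k for some k with 1 ≤ k ≤ p.

Take i = 2: t = xy²z = a^(p + k) b a^p b.
Suppose t = uu for some string u. The string t contains exactly two b's and ends in b, so u contains exactly one b and ends in b; hence u = a^j b for some j, and uu = a^j b a^j b. Comparing with t = a^(p + k) b a^p b forces j = p + k (first block) and j = p (second block), which is impossible since k ≥ 1. So t ∉ L.

This contradicts the pumping lemma, which requires xy^i z ∈ L for all i ≥ 0.
Hence L = {ww : w ∈ {a,b}*} is not regular. ∎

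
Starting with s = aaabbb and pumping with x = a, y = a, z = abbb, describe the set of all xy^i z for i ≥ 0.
{xy^i z : i ≥ 0} = {a^(2+i) b^3 : i ≥ 0} = {aabbb, aaabbb, aaaabbb, ...}

With x = a, y = a, z = abbb: Starting with aaabbb and pumping the second 'a', we get strings with 2+i a's followed by 3 b's for i = 0, 1, 2, ...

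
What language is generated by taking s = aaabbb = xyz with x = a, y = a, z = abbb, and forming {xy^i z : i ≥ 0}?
{xy^i z : i ≥ 0} = {a^(2+i) b^3 : i ≥ 0} = {aabbb, aaabbb, aaaabbb, ...}

With x = a, y = a, z = abbb: Starting with aaabbb and pumping the second 'a', we get strings with 2+i a's followed by 3 b's for i = 0, 1, 2, ...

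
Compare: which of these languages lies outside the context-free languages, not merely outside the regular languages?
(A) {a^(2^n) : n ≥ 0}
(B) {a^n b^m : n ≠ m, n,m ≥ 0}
(A) {a^(2^n) : n ≥ 0}

(A) {a^(2^n) : n ≥ 0} requires the CFL pumping lemma.

- {a^n b^m : n ≠ m, n,m ≥ 0} is context-free (but not regular)
  • Can be shown non-regular with the regular pumping lemma
  • After pumping a's, we can make n = m

- {a^(2^n) : n ≥ 0} is NOT context-free
  • Requires the CFL pumping lemma to prove
  • Gaps between powers of 2 grow exponentially

The CFL pumping lemma is "stronger" in that it can prove non-membership
in the larger class of context-free languages.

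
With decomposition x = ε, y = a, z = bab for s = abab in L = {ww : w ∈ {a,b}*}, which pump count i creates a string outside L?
i = 3

xy³z = ε · aaa · bab = aaabab; aaabab has length 6; its halves are aaa and bab, which differ, so it is not in L.
(Other choices also work, e.g. i = 0, 2; only i = 1 is guaranteed to stay in L since xy¹z = s.)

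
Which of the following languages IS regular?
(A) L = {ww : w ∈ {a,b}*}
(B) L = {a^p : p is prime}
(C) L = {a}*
(C) {a}*

(C) L = {a}* is regular.

This can be recognized by a finite automaton (DFA/NFA).
Regular expressions like {a}* define regular languages.

The other choices are not regular:
- {ww : w ∈ {a,b}*}: After pumping, the two halves no longer match
- {a^p : p is prime}: After pumping, the length becomes composite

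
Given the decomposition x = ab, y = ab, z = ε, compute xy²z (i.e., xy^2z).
ababab

Given x = 'ab', y = 'ab', z = '' and i = 2:

xy^2z = x + y·y·...·y (2 times) + z
       = 'ab' + 'ab'^2 + ''
       = 'ab' + 'abab' + ''
       = 'ababab'

The pumped string is 'ababab' with length 6.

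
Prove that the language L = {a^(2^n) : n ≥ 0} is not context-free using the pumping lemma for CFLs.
Assume for contradiction that L is context-free, and let p ≥ 1 be the pumping length given by the pumping lemma for CFLs.
Choose s = a^(2^p). Then s ∈ L and |s| = 2^p ≥ p.
By the CFL pumping lemma, s = uvxyz for some u, v, x, y, z with |vxy| ≤ p, |vy| ≥ 1, and uv^i xy^i z ∈ L for every i ≥ 0.
All symbols are a's, so only lengths matter: let k = |vy|, with 1 ≤ k ≤ |vxy| ≤ p < 2^p.

Take i = 2: |uv²xy²z| = 2^p + k, and 2^p < 2^p + k < 2^p + 2^p = 2^(p+1).
So the length lies strictly between consecutive powers of two and is not a power of 2; uv²xy²z ∉ L.

This contradicts the CFL pumping lemma, which requires uv^i xy^i z ∈ L for all i ≥ 0.
Hence L = {a^(2^n) : n ≥ 0} is not context-free. ∎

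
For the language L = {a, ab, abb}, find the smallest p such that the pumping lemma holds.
p = 4

For a finite language L, the pumping lemma holds vacuously if p > max|s| for s ∈ L.

The longest string in L = {a, ab, abb} has length 3.
If p = 4, then no string s ∈ L has |s| ≥ p, so the condition is vacuously true.

The minimum pumping length is p = 4.

Why no smaller p works: for any p ≤ 3, the longest string s ∈ L has |s| = 3 ≥ p, so it would
have to be pumpable; but pumping up (i = 2, 3, ...) produces ever longer strings, which cannot all lie in the
finite language L. So the pumping property fails for every p ≤ 3.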